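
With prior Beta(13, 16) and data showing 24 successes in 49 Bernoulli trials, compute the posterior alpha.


Conjugate update: alpha_posterior = alpha_prior + k
= 13 + 24 = 37

37


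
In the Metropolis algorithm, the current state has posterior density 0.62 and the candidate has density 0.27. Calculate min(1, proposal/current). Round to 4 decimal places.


Ratio = 0.27/0.62 = 0.4355
Acceptance probability = min(1, 0.4355)
= 0.4355

0.4355


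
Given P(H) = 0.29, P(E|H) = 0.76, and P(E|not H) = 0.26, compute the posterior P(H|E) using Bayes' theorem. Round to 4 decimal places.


By Bayes' theorem: P(H|E) = P(E|H)*P(H) / P(E)
P(E) = P(E|H)*P(H) + P(E|not H)*P(not H)
P(E) = 0.76*0.29 + 0.26*0.71 = 0.405
P(H|E) = 0.76*0.29 / 0.405 = 0.5442

0.5442


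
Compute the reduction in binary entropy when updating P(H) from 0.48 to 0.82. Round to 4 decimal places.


H_before = -p*log2(p) - (1-p)*log2(1-p) for p=0.48: 0.9988
H_after for p=0.82: 0.6801
Reduction = 0.9988 - 0.6801 = 0.3188

0.3188


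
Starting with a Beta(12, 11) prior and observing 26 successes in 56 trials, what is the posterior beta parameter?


Posterior beta = prior beta + failures
Failures = 56 - 26 = 30
beta_post = 11 + 30 = 41

41


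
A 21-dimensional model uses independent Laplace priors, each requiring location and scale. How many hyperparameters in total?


Per parameter: 2 (location and scale).
Total = 21 * 2 = 42

42


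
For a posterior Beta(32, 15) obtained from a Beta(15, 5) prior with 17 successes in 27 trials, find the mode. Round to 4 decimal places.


Mode = (alpha - 1) / (alpha + beta - 2)
= 31 / 45
= 0.6889

0.6889


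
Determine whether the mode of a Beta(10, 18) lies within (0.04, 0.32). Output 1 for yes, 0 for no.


First find the mode: (a-1)/(a+b-2) = 0.3462
Is 0.3462 in (0.04, 0.32)? 0

0


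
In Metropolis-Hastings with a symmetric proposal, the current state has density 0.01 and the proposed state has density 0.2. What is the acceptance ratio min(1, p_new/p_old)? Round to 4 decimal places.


Ratio = p_new / p_old = 0.2 / 0.01 = 20.0
Acceptance = min(1, 20.0) = 1.0

1.0


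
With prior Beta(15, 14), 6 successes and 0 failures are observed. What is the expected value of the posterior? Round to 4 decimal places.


Posterior = Beta(21, 14)
E[theta] = alpha/(alpha+beta)
= 21/35 = 0.6

0.6


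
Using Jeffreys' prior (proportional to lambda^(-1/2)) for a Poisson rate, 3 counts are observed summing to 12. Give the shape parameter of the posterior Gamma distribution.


Conjugate update: Gamma(prior_shape + S, prior_rate + n).
Prior shape = 0.5, prior rate = 0.
Posterior shape = 0.5 + S = 0.5 + 12 = 12.5

12.5


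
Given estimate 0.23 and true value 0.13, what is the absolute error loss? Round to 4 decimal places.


Absolute error = |estimate - true|
= |0.1| = 0.1

0.1


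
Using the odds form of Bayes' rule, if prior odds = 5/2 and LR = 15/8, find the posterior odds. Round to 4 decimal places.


Bayes' rule in odds form: posterior odds = prior odds * LR
= (5 * 15) / (2 * 8)
= 75/16 = 4.6875

4.6875


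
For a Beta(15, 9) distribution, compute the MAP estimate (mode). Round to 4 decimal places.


MAP = mode = (a-1)/(a+b-2)
= (15-1)/(15+9-2)
= 14/22 = 0.6364

0.6364


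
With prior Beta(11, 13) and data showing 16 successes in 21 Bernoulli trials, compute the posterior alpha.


Conjugate update: alpha_posterior = alpha_prior + k
= 11 + 16 = 27

27


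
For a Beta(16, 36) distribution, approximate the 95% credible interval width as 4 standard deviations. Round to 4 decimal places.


Variance of Beta(a,b) = ab / ((a+b)^2 * (a+b+1))
= 16*36 / ((52)^2 * 53)
= 0.004
SD = sqrt(0.004) = 0.0634
Width = 4 * SD = 0.2536

0.2536


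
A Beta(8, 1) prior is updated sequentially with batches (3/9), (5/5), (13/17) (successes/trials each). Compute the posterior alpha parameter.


Sequential conjugate updating is equivalent to a single batch update.
Total successes across all batches = 21
alpha_posterior = alpha_prior + total_successes = 8 + 21
= 29

29


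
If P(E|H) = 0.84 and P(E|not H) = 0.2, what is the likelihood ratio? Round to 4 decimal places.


Likelihood ratio = P(E|H) / P(E|not H)
= 0.84 / 0.2
= 4.2

4.2


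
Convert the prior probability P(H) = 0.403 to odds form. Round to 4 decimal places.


P(not H) = 1 - 0.403 = 0.597
Odds = 0.403 / 0.597 = 0.675

0.675


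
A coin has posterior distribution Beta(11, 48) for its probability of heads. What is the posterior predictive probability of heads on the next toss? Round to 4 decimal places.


Posterior predictive = E[theta] = alpha/(alpha+beta)
= 11/59
= 0.1864

0.1864


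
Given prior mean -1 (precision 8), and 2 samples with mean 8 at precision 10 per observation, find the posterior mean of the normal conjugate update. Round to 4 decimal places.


The posterior mean is a precision-weighted average of prior and data.
Post. prec. = 8 + 20 = 28
Post. mean = (-8 + 160)/28 = 152/28 = 5.4286

5.4286


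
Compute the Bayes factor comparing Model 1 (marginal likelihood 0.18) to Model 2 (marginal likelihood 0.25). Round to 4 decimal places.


BF12 = marginal likelihood of M1 / marginal likelihood of M2
= 0.18/0.25
= 0.72

0.72


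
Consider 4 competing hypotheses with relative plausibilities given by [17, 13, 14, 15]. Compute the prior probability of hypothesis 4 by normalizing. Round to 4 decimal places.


Sum of weights = 17 + 13 + 14 + 15 = 59
Normalized prior for H4 = 15 / 59
= 0.2542

0.2542


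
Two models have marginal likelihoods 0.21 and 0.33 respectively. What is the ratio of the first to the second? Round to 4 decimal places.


Evidence ratio = 0.21 / 0.33
= 0.6364

0.6364


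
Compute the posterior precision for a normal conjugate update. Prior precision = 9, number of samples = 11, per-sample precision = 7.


tau_post = tau_0 + n * tau
= 9 + 11 * 7 = 86

86


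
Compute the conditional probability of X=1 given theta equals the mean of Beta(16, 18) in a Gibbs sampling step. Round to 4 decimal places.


Mean of Beta(16, 18) = 0.4706
P(X=1 | theta=0.4706) = 0.4706

0.4706


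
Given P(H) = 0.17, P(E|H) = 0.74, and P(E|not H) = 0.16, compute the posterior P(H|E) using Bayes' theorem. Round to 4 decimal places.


By Bayes' theorem: P(H|E) = P(E|H)*P(H) / P(E)
P(E) = P(E|H)*P(H) + P(E|not H)*P(not H)
P(E) = 0.74*0.17 + 0.16*0.83 = 0.2586
P(H|E) = 0.74*0.17 / 0.2586 = 0.4865

0.4865


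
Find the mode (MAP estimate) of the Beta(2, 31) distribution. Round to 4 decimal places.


For Beta(a,b) with a,b > 1:
Mode = (a-1)/(a+b-2) = (2-1)/(33-2)
= 1/31 = 0.0323

0.0323


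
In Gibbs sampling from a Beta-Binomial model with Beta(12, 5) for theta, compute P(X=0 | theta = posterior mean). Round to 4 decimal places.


Posterior mean = alpha/(alpha+beta) = 12/17 = 0.7059
P(X=0|theta=mean) = 1 - theta = 0.2941

0.2941


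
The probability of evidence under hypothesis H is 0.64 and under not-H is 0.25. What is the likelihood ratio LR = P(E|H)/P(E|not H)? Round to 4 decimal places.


LR = 0.64 / 0.25
= 2.56

2.56


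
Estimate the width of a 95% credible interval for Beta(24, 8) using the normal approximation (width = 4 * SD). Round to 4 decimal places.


For Beta(a,b): Var = ab/((a+b)^2(a+b+1))
Var = 0.0057, SD = 0.0754
Approximate 95% CI width = 4 * 0.0754 = 0.3015

0.3015


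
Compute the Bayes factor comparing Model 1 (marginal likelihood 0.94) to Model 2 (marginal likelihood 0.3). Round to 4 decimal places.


BF12 = marginal likelihood of M1 / marginal likelihood of M2
= 0.94/0.3
= 3.1333

3.1333


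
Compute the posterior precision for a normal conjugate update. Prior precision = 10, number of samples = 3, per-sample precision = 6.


tau_post = tau_0 + n * tau
= 10 + 3 * 6 = 28

28


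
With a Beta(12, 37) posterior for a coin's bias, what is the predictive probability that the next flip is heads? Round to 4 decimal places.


The predictive probability equals the posterior mean.
P(next = heads) = alpha / (alpha + beta)
= 12 / 49 = 0.2449

0.2449


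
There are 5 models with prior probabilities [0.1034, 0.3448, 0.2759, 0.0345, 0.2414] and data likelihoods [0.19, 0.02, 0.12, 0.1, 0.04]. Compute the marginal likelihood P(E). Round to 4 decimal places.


P(E) = sum over models of P(M_i) * P(E|M_i)
= 0.1034*0.19 + 0.3448*0.02 + 0.2759*0.12 + 0.0345*0.1 + 0.2414*0.04
= 0.0728

0.0728


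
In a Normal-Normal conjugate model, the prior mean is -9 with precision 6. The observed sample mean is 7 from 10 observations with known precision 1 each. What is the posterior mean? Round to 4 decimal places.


Posterior precision = tau0 + n*tau = 6 + 10*1 = 16
Posterior mean = (tau0*mu0 + n*tau*xbar) / posterior_precision
= (6*-9 + 10*1*7) / 16
= 16 / 16 = 1.0

1.0


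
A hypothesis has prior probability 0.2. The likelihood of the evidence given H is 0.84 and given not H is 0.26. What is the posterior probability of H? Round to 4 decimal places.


Using Bayes' theorem:
P(E) = 0.2 * 0.84 + 0.8 * 0.26
P(E) = 0.376
P(H|E) = (0.2 * 0.84) / 0.376 = 0.4468

0.4468


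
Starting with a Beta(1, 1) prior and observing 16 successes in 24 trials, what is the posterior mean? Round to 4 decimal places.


Posterior parameters: alpha = 1 + 16 = 17
beta = 1 + 8 = 9
Posterior mean = alpha / (alpha + beta) = 17 / 26
= 0.6538

0.6538


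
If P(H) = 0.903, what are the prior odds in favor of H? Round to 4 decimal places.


Prior odds = P(H) / (1 - P(H))
= 0.903 / 0.097
= 9.3093

9.3093


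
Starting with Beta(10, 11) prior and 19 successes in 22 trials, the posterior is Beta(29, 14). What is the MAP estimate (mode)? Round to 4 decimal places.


The mode of Beta(a, b) when a > 1 and b > 1 is (a-1)/(a+b-2)
= (29 - 1) / (29 + 14 - 2)
= 28 / 41
= 0.6829

0.6829


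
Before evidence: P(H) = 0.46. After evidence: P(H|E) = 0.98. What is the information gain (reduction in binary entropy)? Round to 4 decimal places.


Prior entropy = 0.9954
Posterior entropy = 0.1414
Information gain = 0.9954 - 0.1414 = 0.8539

0.8539


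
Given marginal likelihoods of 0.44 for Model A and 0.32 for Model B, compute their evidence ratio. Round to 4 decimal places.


Ratio = ML(A) / ML(B) = 0.44/0.32
= 1.375

1.375


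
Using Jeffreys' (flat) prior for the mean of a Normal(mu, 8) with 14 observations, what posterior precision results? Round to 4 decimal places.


Flat prior means prior precision is 0.
Posterior precision = n / sigma^2 = 14/8 = 1.75

1.75


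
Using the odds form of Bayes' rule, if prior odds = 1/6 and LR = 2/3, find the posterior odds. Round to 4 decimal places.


Bayes' rule in odds form: posterior odds = prior odds * LR
= (1 * 2) / (6 * 3)
= 2/18 = 0.1111

0.1111


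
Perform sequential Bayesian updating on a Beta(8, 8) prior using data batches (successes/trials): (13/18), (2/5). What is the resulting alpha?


Accumulate successes: 15
Posterior alpha = prior alpha + sum of successes
= 8 + 15 = 23

23


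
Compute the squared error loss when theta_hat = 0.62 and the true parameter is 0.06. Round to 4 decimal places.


L = (theta_hat - theta_true)^2
= (0.62 - 0.06)^2
= 0.56^2 = 0.3136

0.3136


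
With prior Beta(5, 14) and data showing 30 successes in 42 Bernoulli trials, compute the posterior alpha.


Conjugate update: alpha_posterior = alpha_prior + k
= 5 + 30 = 35

35


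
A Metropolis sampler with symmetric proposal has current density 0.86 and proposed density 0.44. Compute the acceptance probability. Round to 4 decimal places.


For symmetric proposals, acceptance = min(1, pi(x*)/pi(x))
= min(1, 0.44/0.86)
= min(1, 0.5116) = 0.5116

0.5116


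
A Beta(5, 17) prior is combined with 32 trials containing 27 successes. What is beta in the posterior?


In conjugate updating:
beta_posterior = beta_prior + (n - k)
= 17 + (32 - 27)
= 17 + 5 = 22

22


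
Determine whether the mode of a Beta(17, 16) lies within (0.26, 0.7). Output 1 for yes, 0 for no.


First find the mode: (a-1)/(a+b-2) = 0.5161
Is 0.5161 in (0.26, 0.7)? 1

1


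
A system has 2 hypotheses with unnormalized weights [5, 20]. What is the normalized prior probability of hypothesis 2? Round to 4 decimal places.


The normalized prior is the weight divided by the total.
Total weight = 25
P(H2) = 20 / 25 = 0.8

0.8


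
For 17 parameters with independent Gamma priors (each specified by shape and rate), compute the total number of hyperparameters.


A Gamma prior has 2 hyperparameters per parameter.
Total = 17 * 2 = 34

34


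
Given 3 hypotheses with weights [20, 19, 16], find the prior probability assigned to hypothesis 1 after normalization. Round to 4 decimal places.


To normalize, divide each weight by the sum of all weights.
Sum = 55
Prior(H1) = 20/55 = 0.3636

0.3636


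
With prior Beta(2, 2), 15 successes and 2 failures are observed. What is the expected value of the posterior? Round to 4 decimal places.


Posterior = Beta(17, 4)
E[theta] = alpha/(alpha+beta)
= 17/21 = 0.8095

0.8095


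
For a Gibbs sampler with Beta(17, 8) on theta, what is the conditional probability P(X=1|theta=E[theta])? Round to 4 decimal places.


E[theta] = 17/(17+8) = 0.68
P(X=1|theta) = theta = 0.68

0.68


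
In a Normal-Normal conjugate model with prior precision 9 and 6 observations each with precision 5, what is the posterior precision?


Posterior precision = prior precision + n * observation precision
= 9 + 6 * 5
= 9 + 30 = 39

39


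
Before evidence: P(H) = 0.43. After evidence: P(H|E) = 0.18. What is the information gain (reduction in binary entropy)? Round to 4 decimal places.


Prior entropy = 0.9858
Posterior entropy = 0.6801
Information gain = 0.9858 - 0.6801 = 0.3057

0.3057


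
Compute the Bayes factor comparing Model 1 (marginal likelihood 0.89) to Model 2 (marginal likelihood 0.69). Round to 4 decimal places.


BF12 = marginal likelihood of M1 / marginal likelihood of M2
= 0.89/0.69
= 1.2899

1.2899


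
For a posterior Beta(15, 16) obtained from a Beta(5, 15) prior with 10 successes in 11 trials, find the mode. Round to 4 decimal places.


Mode = (alpha - 1) / (alpha + beta - 2)
= 14 / 29
= 0.4828

0.4828


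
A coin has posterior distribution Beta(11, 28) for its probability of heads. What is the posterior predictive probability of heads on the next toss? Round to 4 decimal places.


Posterior predictive = E[theta] = alpha/(alpha+beta)
= 11/39
= 0.2821

0.2821


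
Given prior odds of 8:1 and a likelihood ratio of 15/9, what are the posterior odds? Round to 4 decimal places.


Posterior odds = prior odds * LR
Prior odds = 8/1 = 8.0
LR = 15/9 = 1.6667
Posterior odds = 8.0 * 1.6667 = 13.3333

13.3333


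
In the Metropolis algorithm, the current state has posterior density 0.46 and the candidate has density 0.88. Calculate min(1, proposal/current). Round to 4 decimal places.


Ratio = 0.88/0.46 = 1.913
Acceptance probability = min(1, 1.913)
= 1.0

1.0


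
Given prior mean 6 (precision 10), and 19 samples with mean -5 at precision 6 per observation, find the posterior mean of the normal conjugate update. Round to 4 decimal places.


The posterior mean is a precision-weighted average of prior and data.
Post. prec. = 10 + 114 = 124
Post. mean = (60 + -570)/124 = -510/124 = -4.1129

-4.1129


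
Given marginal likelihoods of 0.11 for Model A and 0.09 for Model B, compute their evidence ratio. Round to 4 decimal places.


Ratio = ML(A) / ML(B) = 0.11/0.09
= 1.2222

1.2222


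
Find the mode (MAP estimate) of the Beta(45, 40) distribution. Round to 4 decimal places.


For Beta(a,b) with a,b > 1:
Mode = (a-1)/(a+b-2) = (45-1)/(85-2)
= 44/83 = 0.5301

0.5301


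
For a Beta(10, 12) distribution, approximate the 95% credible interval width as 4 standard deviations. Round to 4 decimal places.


Variance of Beta(a,b) = ab / ((a+b)^2 * (a+b+1))
= 10*12 / ((22)^2 * 23)
= 0.0108
SD = sqrt(0.0108) = 0.1038
Width = 4 * SD = 0.4153

0.4153


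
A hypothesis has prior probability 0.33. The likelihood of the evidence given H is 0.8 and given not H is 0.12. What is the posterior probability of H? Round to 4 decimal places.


Using Bayes' theorem:
P(E) = 0.33 * 0.8 + 0.67 * 0.12
P(E) = 0.3444
P(H|E) = (0.33 * 0.8) / 0.3444 = 0.7666

0.7666


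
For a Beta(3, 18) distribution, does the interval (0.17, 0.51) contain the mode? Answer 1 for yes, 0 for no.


Mode of Beta(a,b) = (a-1)/(a+b-2)
= (3-1)/(3+18-2) = 0.1053
Check: 0.17 <= 0.1053 <= 0.51?
Result: 0

0


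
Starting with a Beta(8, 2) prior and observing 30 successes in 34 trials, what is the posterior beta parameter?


Posterior beta = prior beta + failures
Failures = 34 - 30 = 4
beta_post = 2 + 4 = 6

6


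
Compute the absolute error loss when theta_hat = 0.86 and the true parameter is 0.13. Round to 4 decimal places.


L = |theta_hat - theta_true|
= |0.86 - 0.13| = 0.73

0.73


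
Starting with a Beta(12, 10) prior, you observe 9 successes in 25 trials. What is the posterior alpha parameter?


For a Beta-Binomial conjugate model:
Posterior alpha = prior alpha + number of successes
= 12 + 9 = 21

21


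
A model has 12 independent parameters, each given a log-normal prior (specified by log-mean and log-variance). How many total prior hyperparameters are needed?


Each log-normal prior needs 2 hyperparameters (log-mean and log-variance).
Total = 2 * 12 = 24

24


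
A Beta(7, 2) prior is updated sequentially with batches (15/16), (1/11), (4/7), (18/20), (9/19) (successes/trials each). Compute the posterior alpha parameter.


Sequential conjugate updating is equivalent to a single batch update.
Total successes across all batches = 47
alpha_posterior = alpha_prior + total_successes = 7 + 47
= 54

54


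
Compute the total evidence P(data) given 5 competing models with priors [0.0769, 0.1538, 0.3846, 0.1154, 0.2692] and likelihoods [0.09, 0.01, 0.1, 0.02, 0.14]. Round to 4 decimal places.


Marginal likelihood = sum P(model_i) * P(data|model_i)
Model 1: 0.0769 * 0.09 = 0.0069
Model 2: 0.1538 * 0.01 = 0.0015
Model 3: 0.3846 * 0.1 = 0.0385
Model 4: 0.1154 * 0.02 = 0.0023
Model 5: 0.2692 * 0.14 = 0.0377
Total = 0.0869

0.0869


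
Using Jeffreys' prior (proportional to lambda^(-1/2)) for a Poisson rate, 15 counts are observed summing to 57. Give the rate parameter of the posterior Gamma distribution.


Conjugate update: Gamma(prior_shape + S, prior_rate + n).
Prior shape = 0.5, prior rate = 0.
Posterior rate = 0 + n = 15

15.0


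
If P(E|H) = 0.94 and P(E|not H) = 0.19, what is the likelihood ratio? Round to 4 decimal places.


Likelihood ratio = P(E|H) / P(E|not H)
= 0.94 / 0.19
= 4.9474

4.9474


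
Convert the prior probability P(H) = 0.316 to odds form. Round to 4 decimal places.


P(not H) = 1 - 0.316 = 0.684
Odds = 0.316 / 0.684 = 0.462

0.462


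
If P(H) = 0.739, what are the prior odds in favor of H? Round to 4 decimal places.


Prior odds = P(H) / (1 - P(H))
= 0.739 / 0.261
= 2.8314

2.8314


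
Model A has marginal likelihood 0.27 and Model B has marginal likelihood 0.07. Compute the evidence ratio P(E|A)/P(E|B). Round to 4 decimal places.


Evidence ratio = P(E|A) / P(E|B)
= 0.27 / 0.07
= 3.8571

3.8571


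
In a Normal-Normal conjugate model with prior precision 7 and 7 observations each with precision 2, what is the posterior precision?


Posterior precision = prior precision + n * observation precision
= 7 + 7 * 2
= 7 + 14 = 21

21


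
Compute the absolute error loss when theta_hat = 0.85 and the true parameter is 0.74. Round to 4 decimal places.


L = |theta_hat - theta_true|
= |0.85 - 0.74| = 0.11

0.11


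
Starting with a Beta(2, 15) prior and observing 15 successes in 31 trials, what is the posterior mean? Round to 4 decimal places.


Posterior parameters: alpha = 2 + 15 = 17
beta = 15 + 16 = 31
Posterior mean = alpha / (alpha + beta) = 17 / 48
= 0.3542

0.3542


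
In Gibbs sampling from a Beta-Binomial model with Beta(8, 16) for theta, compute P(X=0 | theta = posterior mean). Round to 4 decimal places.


Posterior mean = alpha/(alpha+beta) = 8/24 = 0.3333
P(X=0|theta=mean) = 1 - theta = 0.6667

0.6667


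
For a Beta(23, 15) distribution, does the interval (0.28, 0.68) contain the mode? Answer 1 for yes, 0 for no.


Mode of Beta(a,b) = (a-1)/(a+b-2)
= (23-1)/(23+15-2) = 0.6111
Check: 0.28 <= 0.6111 <= 0.68?
Result: 1

1


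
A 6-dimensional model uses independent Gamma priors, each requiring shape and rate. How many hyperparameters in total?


Per parameter: 2 (shape and rate).
Total = 6 * 2 = 12

12


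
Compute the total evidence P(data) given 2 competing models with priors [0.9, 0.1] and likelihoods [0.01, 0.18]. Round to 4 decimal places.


Marginal likelihood = sum P(model_i) * P(data|model_i)
Model 1: 0.9 * 0.01 = 0.009
Model 2: 0.1 * 0.18 = 0.018
Total = 0.027

0.027


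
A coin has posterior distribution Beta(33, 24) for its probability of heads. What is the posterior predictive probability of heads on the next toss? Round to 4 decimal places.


Posterior predictive = E[theta] = alpha/(alpha+beta)
= 33/57
= 0.5789

0.5789


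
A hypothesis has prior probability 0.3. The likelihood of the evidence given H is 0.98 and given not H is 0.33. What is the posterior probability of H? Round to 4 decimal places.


Using Bayes' theorem:
P(E) = 0.3 * 0.98 + 0.7 * 0.33
P(E) = 0.525
P(H|E) = (0.3 * 0.98) / 0.525 = 0.56

0.56


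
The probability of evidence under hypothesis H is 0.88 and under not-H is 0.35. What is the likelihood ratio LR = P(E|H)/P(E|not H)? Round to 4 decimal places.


LR = 0.88 / 0.35
= 2.5143

2.5143


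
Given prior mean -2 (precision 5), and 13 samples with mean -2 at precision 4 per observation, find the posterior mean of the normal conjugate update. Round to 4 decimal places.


The posterior mean is a precision-weighted average of prior and data.
Post. prec. = 5 + 52 = 57
Post. mean = (-10 + -104)/57 = -114/57 = -2.0

-2.0


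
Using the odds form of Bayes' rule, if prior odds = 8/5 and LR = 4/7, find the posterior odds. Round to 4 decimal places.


Bayes' rule in odds form: posterior odds = prior odds * LR
= (8 * 4) / (5 * 7)
= 32/35 = 0.9143

0.9143


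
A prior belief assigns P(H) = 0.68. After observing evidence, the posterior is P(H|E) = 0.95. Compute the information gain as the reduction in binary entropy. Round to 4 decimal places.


H(prior) = -0.68*log2(0.68) - 0.32*log2(0.32)
= 0.9044
H(post) = -0.95*log2(0.95) - 0.05*log2(0.05)
= 0.2864
IG = 0.9044 - 0.2864 = 0.618

0.618


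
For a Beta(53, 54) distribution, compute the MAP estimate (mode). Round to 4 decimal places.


MAP = mode = (a-1)/(a+b-2)
= (53-1)/(53+54-2)
= 52/105 = 0.4952

0.4952


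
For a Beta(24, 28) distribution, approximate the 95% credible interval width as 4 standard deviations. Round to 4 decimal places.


Variance of Beta(a,b) = ab / ((a+b)^2 * (a+b+1))
= 24*28 / ((52)^2 * 53)
= 0.0047
SD = sqrt(0.0047) = 0.0685
Width = 4 * SD = 0.2739

0.2739


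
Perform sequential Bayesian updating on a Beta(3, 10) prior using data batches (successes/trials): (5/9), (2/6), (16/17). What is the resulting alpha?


Accumulate successes: 23
Posterior alpha = prior alpha + sum of successes
= 3 + 23 = 26

26


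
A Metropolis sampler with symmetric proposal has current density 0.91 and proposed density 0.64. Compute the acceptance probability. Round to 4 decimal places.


For symmetric proposals, acceptance = min(1, pi(x*)/pi(x))
= min(1, 0.64/0.91)
= min(1, 0.7033) = 0.7033

0.7033


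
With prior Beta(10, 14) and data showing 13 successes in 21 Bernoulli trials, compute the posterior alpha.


Conjugate update: alpha_posterior = alpha_prior + k
= 10 + 13 = 23

23


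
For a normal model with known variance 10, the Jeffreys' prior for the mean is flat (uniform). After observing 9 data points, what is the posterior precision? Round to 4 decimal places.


Jeffreys' prior for normal mean (known variance) is flat.
Prior precision = 0.
Posterior precision = prior_prec + n/sigma^2 = 0 + 9/10
= 0.9

0.9


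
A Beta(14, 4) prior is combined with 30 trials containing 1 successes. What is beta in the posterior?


In conjugate updating:
beta_posterior = beta_prior + (n - k)
= 4 + (30 - 1)
= 4 + 29 = 33

33


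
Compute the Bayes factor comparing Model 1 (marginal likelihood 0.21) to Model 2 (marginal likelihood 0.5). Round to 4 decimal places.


BF12 = marginal likelihood of M1 / marginal likelihood of M2
= 0.21/0.5
= 0.42

0.42


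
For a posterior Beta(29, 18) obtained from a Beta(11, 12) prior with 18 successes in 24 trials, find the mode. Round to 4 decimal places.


Mode = (alpha - 1) / (alpha + beta - 2)
= 28 / 45
= 0.6222

0.6222


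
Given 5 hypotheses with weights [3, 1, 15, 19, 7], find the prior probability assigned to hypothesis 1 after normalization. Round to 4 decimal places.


To normalize, divide each weight by the sum of all weights.
Sum = 45
Prior(H1) = 3/45 = 0.0667

0.0667


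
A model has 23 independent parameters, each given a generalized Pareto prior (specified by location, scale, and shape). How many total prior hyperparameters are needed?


Each generalized Pareto prior needs 3 hyperparameters (location, scale, and shape).
Total = 3 * 23 = 69

69


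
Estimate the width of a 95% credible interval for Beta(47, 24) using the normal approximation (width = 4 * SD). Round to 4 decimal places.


For Beta(a,b): Var = ab/((a+b)^2(a+b+1))
Var = 0.0031, SD = 0.0557
Approximate 95% CI width = 4 * 0.0557 = 0.223

0.223


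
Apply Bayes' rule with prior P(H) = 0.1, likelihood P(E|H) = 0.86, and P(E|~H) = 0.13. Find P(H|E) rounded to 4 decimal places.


Step 1: Compute marginal P(E) = P(E|H)P(H) + P(E|~H)P(~H)
= 0.86*0.1 + 0.13*0.9 = 0.203
Step 2: P(H|E) = P(E|H)P(H)/P(E) = 0.086/0.203
= 0.4236

0.4236


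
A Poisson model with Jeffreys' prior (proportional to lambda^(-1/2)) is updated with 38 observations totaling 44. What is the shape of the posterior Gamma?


Posterior = Gamma(0.5 + S, n)
= Gamma(0.5 + 44, 38)
Posterior shape = 0.5 + S = 0.5 + 44 = 44.5

44.5


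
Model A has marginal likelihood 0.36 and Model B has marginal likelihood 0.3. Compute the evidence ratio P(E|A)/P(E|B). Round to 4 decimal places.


Evidence ratio = P(E|A) / P(E|B)
= 0.36 / 0.3
= 1.2

1.2


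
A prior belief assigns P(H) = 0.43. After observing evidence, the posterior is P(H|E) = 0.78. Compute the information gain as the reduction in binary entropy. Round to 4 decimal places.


H(prior) = -0.43*log2(0.43) - 0.57*log2(0.57)
= 0.9858
H(post) = -0.78*log2(0.78) - 0.22*log2(0.22)
= 0.7602
IG = 0.9858 - 0.7602 = 0.2256

0.2256


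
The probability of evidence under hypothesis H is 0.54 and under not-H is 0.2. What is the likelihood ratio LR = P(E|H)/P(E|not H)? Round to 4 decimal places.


LR = 0.54 / 0.2
= 2.7

2.7


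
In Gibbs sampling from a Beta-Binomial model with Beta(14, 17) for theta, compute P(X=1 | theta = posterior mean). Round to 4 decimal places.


Posterior mean = alpha/(alpha+beta) = 14/31 = 0.4516
P(X=1|theta=mean) = theta = 0.4516

0.4516


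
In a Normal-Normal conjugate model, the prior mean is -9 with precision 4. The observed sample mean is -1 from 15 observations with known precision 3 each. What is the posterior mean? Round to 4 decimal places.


Posterior precision = tau0 + n*tau = 4 + 15*3 = 49
Posterior mean = (tau0*mu0 + n*tau*xbar) / posterior_precision
= (4*-9 + 15*3*-1) / 49
= -81 / 49 = -1.6531

-1.6531


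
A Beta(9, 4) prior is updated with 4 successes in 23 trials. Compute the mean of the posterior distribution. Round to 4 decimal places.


After update: Beta(13, 23)
Mean = 13 / (13 + 23) = 13 / 36
= 0.3611

0.3611


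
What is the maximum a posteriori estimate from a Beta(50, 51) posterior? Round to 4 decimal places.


The MAP estimate equals the mode of the distribution.
Mode of Beta(a,b) = (a-1)/(a+b-2)
= 49/99
= 0.4949

0.4949


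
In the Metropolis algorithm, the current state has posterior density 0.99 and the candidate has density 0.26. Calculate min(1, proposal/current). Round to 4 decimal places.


Ratio = 0.26/0.99 = 0.2626
Acceptance probability = min(1, 0.2626)
= 0.2626

0.2626


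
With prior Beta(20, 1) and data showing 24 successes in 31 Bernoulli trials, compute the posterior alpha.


Conjugate update: alpha_posterior = alpha_prior + k
= 20 + 24 = 44

44


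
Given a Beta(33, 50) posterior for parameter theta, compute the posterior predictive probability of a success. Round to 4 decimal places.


For a Beta-Bernoulli model, the predictive probability is the mean:
P(success) = 33/(33+50) = 33/83 = 0.3976

0.3976


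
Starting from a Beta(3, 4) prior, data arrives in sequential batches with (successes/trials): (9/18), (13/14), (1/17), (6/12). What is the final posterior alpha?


In sequential Bayesian updating, we sum all successes.
Total successes = 29
Final alpha = 3 + 29 = 32

32


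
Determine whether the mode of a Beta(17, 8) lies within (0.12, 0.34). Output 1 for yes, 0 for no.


First find the mode: (a-1)/(a+b-2) = 0.6957
Is 0.6957 in (0.12, 0.34)? 0

0


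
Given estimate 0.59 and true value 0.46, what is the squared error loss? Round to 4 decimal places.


Squared error = (estimate - true)^2
Difference = 0.13
Loss = 0.13^2 = 0.0169

0.0169


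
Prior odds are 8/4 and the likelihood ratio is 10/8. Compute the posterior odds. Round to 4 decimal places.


Posterior odds = prior odds * likelihood ratio
= (8/4) * (10/8)
= 80 / 32
= 2.5

2.5


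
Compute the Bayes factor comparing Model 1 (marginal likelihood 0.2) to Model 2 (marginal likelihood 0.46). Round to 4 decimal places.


BF12 = marginal likelihood of M1 / marginal likelihood of M2
= 0.2/0.46
= 0.4348

0.4348


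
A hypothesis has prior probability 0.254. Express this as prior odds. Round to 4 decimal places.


Odds = P(H) / P(not H) = 0.254 / 0.746
= 0.3405

0.3405


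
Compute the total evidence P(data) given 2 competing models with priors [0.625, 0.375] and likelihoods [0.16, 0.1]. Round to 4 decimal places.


Marginal likelihood = sum P(model_i) * P(data|model_i)
Model 1: 0.625 * 0.16 = 0.1
Model 2: 0.375 * 0.1 = 0.0375
Total = 0.1375

0.1375


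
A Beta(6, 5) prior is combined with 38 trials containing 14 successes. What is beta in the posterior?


In conjugate updating:
beta_posterior = beta_prior + (n - k)
= 5 + (38 - 14)
= 5 + 24 = 29

29


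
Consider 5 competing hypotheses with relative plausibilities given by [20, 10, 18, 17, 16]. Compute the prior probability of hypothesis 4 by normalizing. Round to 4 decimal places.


Sum of weights = 20 + 10 + 18 + 17 + 16 = 81
Normalized prior for H4 = 17 / 81
= 0.2099

0.2099


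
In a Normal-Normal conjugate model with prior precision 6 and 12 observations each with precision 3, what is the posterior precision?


Posterior precision = prior precision + n * observation precision
= 6 + 12 * 3
= 6 + 36 = 42

42


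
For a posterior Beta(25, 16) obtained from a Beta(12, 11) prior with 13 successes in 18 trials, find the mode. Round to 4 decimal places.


Mode = (alpha - 1) / (alpha + beta - 2)
= 24 / 39
= 0.6154

0.6154


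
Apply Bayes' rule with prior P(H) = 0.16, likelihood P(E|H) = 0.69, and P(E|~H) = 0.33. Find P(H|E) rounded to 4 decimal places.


Step 1: Compute marginal P(E) = P(E|H)P(H) + P(E|~H)P(~H)
= 0.69*0.16 + 0.33*0.84 = 0.3876
Step 2: P(H|E) = P(E|H)P(H)/P(E) = 0.1104/0.3876
= 0.2848

0.2848


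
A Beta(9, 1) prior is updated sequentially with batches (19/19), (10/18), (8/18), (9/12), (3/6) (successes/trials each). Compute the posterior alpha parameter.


Sequential conjugate updating is equivalent to a single batch update.
Total successes across all batches = 49
alpha_posterior = alpha_prior + total_successes = 9 + 49
= 58

58


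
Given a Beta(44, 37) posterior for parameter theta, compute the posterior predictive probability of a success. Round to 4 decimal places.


For a Beta-Bernoulli model, the predictive probability is the mean:
P(success) = 44/(44+37) = 44/81 = 0.5432

0.5432


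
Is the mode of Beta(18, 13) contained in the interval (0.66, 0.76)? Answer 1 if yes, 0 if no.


Mode = (a-1)/(a+b-2) = 17/29 = 0.5862
Interval: (0.66, 0.76)
Contains mode? 0

0


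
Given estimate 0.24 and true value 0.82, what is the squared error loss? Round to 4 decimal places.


Squared error = (estimate - true)^2
Difference = -0.58
Loss = -0.58^2 = 0.3364

0.3364


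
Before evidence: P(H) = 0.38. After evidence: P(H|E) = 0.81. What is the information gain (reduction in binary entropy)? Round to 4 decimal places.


Prior entropy = 0.958
Posterior entropy = 0.7015
Information gain = 0.958 - 0.7015 = 0.2566

0.2566


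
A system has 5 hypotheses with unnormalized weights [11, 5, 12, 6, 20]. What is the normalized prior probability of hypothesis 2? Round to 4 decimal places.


The normalized prior is the weight divided by the total.
Total weight = 54
P(H2) = 5 / 54 = 0.0926

0.0926


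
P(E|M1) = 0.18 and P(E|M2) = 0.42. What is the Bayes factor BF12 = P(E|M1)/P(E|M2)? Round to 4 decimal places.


Bayes factor BF12 = P(E|M1) / P(E|M2)
= 0.18 / 0.42
= 0.4286

0.4286


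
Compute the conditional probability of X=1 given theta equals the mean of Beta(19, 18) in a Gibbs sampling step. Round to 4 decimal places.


Mean of Beta(19, 18) = 0.5135
P(X=1 | theta=0.5135) = 0.5135

0.5135


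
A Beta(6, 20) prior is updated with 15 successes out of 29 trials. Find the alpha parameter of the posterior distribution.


In the Beta-Binomial conjugate update:
alpha_post = alpha_prior + successes
= 6 + 15
= 21

21


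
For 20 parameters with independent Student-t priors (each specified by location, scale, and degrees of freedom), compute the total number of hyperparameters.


A Student-t prior has 3 hyperparameters per parameter.
Total = 20 * 3 = 60

60


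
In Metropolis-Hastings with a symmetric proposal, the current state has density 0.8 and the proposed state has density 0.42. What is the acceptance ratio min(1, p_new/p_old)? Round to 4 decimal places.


Ratio = p_new / p_old = 0.42 / 0.8 = 0.525
Acceptance = min(1, 0.525) = 0.525

0.525


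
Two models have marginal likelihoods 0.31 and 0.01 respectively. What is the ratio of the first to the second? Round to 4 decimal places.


Evidence ratio = 0.31 / 0.01
= 31.0

31.0


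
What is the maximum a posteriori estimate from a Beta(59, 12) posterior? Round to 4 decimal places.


The MAP estimate equals the mode of the distribution.
Mode of Beta(a,b) = (a-1)/(a+b-2)
= 58/69
= 0.8406

0.8406


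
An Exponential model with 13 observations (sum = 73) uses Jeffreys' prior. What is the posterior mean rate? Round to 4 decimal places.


Posterior Gamma(13, 73)
E[lambda] = 13/73 = 0.1781

0.1781


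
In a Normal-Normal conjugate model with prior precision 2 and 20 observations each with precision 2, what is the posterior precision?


Posterior precision = prior precision + n * observation precision
= 2 + 20 * 2
= 2 + 40 = 42

42


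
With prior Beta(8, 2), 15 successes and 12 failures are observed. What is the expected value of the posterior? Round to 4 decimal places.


Posterior = Beta(23, 14)
E[theta] = alpha/(alpha+beta)
= 23/37 = 0.6216

0.6216


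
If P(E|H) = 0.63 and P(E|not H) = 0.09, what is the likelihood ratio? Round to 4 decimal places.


Likelihood ratio = P(E|H) / P(E|not H)
= 0.63 / 0.09
= 7.0

7.0


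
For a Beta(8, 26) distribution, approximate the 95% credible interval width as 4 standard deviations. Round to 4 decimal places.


Variance of Beta(a,b) = ab / ((a+b)^2 * (a+b+1))
= 8*26 / ((34)^2 * 35)
= 0.0051
SD = sqrt(0.0051) = 0.0717
Width = 4 * SD = 0.2868

0.2868


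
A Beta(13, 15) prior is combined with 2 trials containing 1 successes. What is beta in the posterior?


In conjugate updating:
beta_posterior = beta_prior + (n - k)
= 15 + (2 - 1)
= 15 + 1 = 16

16


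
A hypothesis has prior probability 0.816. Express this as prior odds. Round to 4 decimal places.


Odds = P(H) / P(not H) = 0.816 / 0.184
= 4.4348

4.4348


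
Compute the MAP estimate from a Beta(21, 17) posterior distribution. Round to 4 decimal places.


MAP = mode of Beta distribution
= (alpha - 1)/(alpha + beta - 2)
= (21-1)/(21+17-2)
= 20/36 = 0.5556

0.5556


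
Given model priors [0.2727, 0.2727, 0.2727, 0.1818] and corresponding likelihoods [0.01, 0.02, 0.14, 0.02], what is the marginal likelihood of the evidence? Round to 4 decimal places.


P(E) = sum_i P(M_i) P(E|M_i)
= 0.0027 + 0.0055 + 0.0382 + 0.0036
= 0.05

0.05


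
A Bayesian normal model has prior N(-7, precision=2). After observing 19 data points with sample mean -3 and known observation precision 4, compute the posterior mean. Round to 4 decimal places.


Posterior mean = (prior_precision * prior_mean + n * data_precision * data_mean) / (prior_precision + n * data_precision)
Numerator = 2*-7 + 19*4*-3 = -242
Denominator = 2 + 19*4 = 78
Posterior mean = -3.1026

-3.1026


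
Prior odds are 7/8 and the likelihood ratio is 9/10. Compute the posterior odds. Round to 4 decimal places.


Posterior odds = prior odds * likelihood ratio
= (7/8) * (9/10)
= 63 / 80
= 0.7875

0.7875


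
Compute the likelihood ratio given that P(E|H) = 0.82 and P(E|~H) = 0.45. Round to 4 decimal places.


LR = P(E|H) / P(E|~H)
= 0.82 / 0.45 = 1.8222

1.8222


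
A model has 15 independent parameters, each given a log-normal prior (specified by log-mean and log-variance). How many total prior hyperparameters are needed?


Each log-normal prior needs 2 hyperparameters (log-mean and log-variance).
Total = 2 * 15 = 30

30


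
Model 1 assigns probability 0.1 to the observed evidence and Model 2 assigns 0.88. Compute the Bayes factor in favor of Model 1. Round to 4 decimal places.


BF = P(data|M1) / P(data|M2)
= 0.1 / 0.88 = 0.1136

0.1136


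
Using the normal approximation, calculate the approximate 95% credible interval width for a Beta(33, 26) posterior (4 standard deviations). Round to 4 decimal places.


Var(Beta) = 33*26/(59^2 * 60) = 0.0041
SD = 0.0641
Width ~ 4*SD = 0.2564

0.2564


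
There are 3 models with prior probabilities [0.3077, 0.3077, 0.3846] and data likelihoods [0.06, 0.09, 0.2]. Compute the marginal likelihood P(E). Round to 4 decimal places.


P(E) = sum over models of P(M_i) * P(E|M_i)
= 0.3077*0.06 + 0.3077*0.09 + 0.3846*0.2
= 0.1231

0.1231


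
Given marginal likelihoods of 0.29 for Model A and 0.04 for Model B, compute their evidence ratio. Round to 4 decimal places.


Ratio = ML(A) / ML(B) = 0.29/0.04
= 7.25

7.25


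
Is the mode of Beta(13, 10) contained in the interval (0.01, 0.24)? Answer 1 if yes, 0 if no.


Mode = (a-1)/(a+b-2) = 12/21 = 0.5714
Interval: (0.01, 0.24)
Contains mode? 0

0


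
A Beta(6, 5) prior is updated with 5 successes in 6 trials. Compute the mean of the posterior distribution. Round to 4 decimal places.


After update: Beta(11, 6)
Mean = 11 / (11 + 6) = 11 / 17
= 0.6471

0.6471


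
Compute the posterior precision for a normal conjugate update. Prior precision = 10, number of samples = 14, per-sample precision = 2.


tau_post = tau_0 + n * tau
= 10 + 14 * 2 = 38

38


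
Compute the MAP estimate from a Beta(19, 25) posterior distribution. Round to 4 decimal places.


MAP = mode of Beta distribution
= (alpha - 1)/(alpha + beta - 2)
= (19-1)/(19+25-2)
= 18/42 = 0.4286

0.4286


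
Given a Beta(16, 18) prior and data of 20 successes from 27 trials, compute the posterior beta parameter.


Number of failures = 27 - 20 = 7
Posterior beta = 18 + 7 = 25

25
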